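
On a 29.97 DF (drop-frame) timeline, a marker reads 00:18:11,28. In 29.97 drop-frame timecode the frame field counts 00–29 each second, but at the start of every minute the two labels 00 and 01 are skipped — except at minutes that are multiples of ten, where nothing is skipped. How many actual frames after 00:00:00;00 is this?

As if non-drop at 30 labels/s: (0 × 3600 + 18 × 60 + 11) × 30 + 28 = 32758.
Minute boundaries passed: 18; those not divisible by 10: 18 − 1 = 17; dropped labels = 2 × 17 = 34.
Actual frame index = 32758 − 34 = 32724.

32724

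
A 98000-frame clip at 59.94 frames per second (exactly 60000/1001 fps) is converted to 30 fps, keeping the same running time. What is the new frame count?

49049 frames

Target frames = source frames × (target rate / source rate) = 98000 × (30)/(60000/1001) = 98000 × 1001/2000 = 49049.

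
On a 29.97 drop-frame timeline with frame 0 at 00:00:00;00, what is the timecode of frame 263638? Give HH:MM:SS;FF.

Ten DF minutes hold 17982 frames, so frame 263638 lies in block 14 (frames 251748–269729) with 11890 frames into that block.
The block's first minute is 1800 frames and the rest 1798 each; 11890 frames reaches minute 6, so 14 × 18 + 6 × 2 = 264 labels have been skipped so far.
Adding those back, label number 263638 + 264 = 263902 at 30 labels/s is 8796 s + 22 f = 2 h 26 min 36 s frame 22, i.e. 02:26:36;22.

02:26:36;22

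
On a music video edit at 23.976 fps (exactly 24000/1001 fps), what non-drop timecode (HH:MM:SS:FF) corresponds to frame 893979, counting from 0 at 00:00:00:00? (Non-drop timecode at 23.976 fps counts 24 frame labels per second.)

10:20:49:03

893979 ÷ 24 = 37249 full seconds, remainder 3 frames.
37249 s = 10 h 20 min 49 s.
Timecode: 10:20:49:03.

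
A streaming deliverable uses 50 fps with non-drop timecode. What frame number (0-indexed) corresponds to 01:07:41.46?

Total seconds to the label: (1 × 3600 + 7 × 60 + 41) = 4061.
Frame index = 4061 × 50 + 46 = 203096.

203096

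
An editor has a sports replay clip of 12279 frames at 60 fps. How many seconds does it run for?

Running time = 12279 / (60) = 204.65 s.

204.65 seconds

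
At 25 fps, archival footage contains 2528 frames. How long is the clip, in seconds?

Running time = 2528 / (25) = 101.12 s.

101.12 seconds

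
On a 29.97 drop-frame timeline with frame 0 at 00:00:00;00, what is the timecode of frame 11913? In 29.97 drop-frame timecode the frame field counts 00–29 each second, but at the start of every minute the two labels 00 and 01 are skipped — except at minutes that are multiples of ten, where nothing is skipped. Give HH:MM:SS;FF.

00:06:37;15

Each 10-minute DF block holds 10 × 60 × 30 − 9 × 2 = 17982 frames. 11913 ÷ 17982 → 0 full blocks, remainder 11913.
Within the partial block the first minute is 1800 frames and each further minute 1798, so 6 further minute boundaries passed. Total skipped labels = 18 × 0 + 2 × 6 = 12.
Non-drop label index = 11913 + 12 = 11925; at 30 labels/s that is 00:06:37:15, i.e. DF 00:06:37;15.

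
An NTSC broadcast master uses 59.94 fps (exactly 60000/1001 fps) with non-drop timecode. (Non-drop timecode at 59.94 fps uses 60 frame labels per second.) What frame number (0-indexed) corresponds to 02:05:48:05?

Total seconds to the label: (2 × 3600 + 5 × 60 + 48) = 7548.
Frame index = 7548 × 60 + 5 = 452885.

452885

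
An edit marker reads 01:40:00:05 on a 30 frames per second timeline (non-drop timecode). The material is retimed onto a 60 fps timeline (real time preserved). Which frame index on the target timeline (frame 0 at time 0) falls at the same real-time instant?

frame 360010

Source frame index: (1×3600 + 40×60 + 0) × 30 + 5 = 180005.
Real time: 180005 / (30) = 36001/6 s.
Target frame: (36001/6) × (60) = 360010.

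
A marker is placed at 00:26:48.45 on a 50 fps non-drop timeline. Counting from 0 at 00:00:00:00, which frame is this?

80445

Total seconds to the label: (0 × 3600 + 26 × 60 + 48) = 1608.
Frame index = 1608 × 50 + 45 = 80445.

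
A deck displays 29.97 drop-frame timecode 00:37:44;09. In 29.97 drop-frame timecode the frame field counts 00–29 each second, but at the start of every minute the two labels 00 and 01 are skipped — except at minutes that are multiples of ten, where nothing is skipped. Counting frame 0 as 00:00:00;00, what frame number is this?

Complete 10-minute blocks: 3, each 17982 frames → 53946.
Remaining 7 whole minutes in the current block: 1800 + 6 × 1798 = 12588 frames.
Within the current minute: 44 × 30 + 9 − 2 = 1327 (labels ;00/;01 skipped at this minute). Total = 53946 + 12588 + 1327 = 67861.

67861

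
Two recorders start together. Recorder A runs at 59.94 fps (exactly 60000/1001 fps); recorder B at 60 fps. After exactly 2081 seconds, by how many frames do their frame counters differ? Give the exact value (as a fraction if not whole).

124860/1001 frames

A emits 60000/1001 × 2081 = 124860000/1001 frames; B emits 60 × 2081 = 124860.
Difference = 124860/1001 frames (≈ 124.7353); B is ahead of A.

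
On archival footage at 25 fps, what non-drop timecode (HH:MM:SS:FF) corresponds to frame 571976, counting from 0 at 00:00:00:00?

571976 ÷ 25 = 22879 full seconds, remainder 1 frame.
22879 s = 6 h 21 min 19 s.
Timecode: 06:21:19:01.

06:21:19:01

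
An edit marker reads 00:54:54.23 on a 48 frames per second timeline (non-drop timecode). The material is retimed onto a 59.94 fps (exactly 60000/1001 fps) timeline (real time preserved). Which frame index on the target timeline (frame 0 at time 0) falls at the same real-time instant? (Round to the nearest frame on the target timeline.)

Source frame index: (0×3600 + 54×60 + 54) × 48 + 23 = 158135.
Real time: 158135 / (48) = 158135/48 s.
Target frame: (158135/48) × (60000/1001) = 197668750/1001 ≈ 197471.279 → 197471.

frame 197471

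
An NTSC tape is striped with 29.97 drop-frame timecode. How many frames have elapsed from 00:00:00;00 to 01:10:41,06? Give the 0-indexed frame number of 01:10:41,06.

127110

As if non-drop at 30 labels/s: (1 × 3600 + 10 × 60 + 41) × 30 + 6 = 127236.
Minute boundaries passed: 70; those not divisible by 10: 70 − 7 = 63; dropped labels = 2 × 63 = 126.
Actual frame index = 127236 − 126 = 127110.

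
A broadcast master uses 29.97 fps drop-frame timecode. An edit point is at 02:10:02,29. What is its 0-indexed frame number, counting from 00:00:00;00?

233855

As if non-drop at 30 labels/s: (2 × 3600 + 10 × 60 + 2) × 30 + 29 = 234089.
Minute boundaries passed: 130; those not divisible by 10: 130 − 13 = 117; dropped labels = 2 × 117 = 234.
Actual frame index = 234089 − 234 = 233855.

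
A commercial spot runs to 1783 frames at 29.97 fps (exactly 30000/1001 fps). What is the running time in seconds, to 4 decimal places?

59.4928 seconds

Running time = 1783 × 1001/30000 = 1784783/30000 s ≈ 59.4928 s.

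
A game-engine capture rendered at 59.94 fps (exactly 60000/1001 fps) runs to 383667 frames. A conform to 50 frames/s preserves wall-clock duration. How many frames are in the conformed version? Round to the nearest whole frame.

320042 frames

Frames at target rate = 383667 × (50) / (60000/1001) = 128016889/400 ≈ 320042.222.
Nearest whole frame: 320042.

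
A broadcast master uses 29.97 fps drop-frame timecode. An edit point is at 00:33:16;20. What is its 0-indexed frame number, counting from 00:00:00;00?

As if non-drop at 30 labels/s: (0 × 3600 + 33 × 60 + 16) × 30 + 20 = 59900.
Minute boundaries passed: 33; those not divisible by 10: 33 − 3 = 30; dropped labels = 2 × 30 = 60.
Actual frame index = 59900 − 60 = 59840.

59840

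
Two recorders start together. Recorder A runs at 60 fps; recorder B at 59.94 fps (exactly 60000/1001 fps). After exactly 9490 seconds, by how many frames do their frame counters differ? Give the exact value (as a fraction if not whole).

A emits 60 × 9490 = 569400 frames; B emits 60000/1001 × 9490 = 43800000/77.
Difference = 43800/77 frames (≈ 568.8312); B is behind A.

43800/77 frames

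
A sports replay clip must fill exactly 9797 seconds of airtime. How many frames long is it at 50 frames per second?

489850 frames

Frames = 9797 × 50 = 489850.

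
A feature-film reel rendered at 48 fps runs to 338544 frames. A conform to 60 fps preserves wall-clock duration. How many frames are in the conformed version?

Target frames = source frames × (target rate / source rate) = 338544 × (60)/(48) = 338544 × 5/4 = 423180.

423180 frames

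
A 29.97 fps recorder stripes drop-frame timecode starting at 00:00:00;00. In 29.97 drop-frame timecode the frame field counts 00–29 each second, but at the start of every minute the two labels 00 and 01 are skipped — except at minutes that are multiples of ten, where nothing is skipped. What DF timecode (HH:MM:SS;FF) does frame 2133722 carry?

19:46:35;08

Each 10-minute DF block holds 10 × 60 × 30 − 9 × 2 = 17982 frames. 2133722 ÷ 17982 → 118 full blocks, remainder 11846.
Within the partial block the first minute is 1800 frames and each further minute 1798, so 6 further minute boundaries passed. Total skipped labels = 18 × 118 + 2 × 6 = 2136.
Non-drop label index = 2133722 + 2136 = 2135858; at 30 labels/s that is 19:46:35:08, i.e. DF 19:46:35;08.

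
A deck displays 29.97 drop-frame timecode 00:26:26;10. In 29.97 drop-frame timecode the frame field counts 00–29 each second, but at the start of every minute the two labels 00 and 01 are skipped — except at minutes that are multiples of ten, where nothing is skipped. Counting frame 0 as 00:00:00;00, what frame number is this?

Complete 10-minute blocks: 2, each 17982 frames → 35964.
Remaining 6 whole minutes in the current block: 1800 + 5 × 1798 = 10790 frames.
Within the current minute: 26 × 30 + 10 − 2 = 788 (labels ;00/;01 skipped at this minute). Total = 35964 + 10790 + 788 = 47542.

47542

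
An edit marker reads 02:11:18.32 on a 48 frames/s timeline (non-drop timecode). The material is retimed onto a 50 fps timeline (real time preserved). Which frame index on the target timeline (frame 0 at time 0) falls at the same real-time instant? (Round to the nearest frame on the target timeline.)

Source frame index: (2×3600 + 11×60 + 18) × 48 + 32 = 378176.
Real time: 378176 / (48) = 23636/3 s.
Target frame: (23636/3) × (50) = 1181800/3 ≈ 393933.333 → 393933.

frame 393933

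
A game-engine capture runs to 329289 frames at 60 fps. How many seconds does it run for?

Running time = 329289 / (60) = 5488.15 s.

5488.15 seconds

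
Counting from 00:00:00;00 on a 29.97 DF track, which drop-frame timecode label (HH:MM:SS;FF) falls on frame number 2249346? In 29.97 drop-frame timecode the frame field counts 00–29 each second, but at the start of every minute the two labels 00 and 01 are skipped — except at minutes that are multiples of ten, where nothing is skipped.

Ten DF minutes hold 17982 frames, so frame 2249346 lies in block 125 (frames 2247750–2265731) with 1596 frames into that block.
The block's first minute is 1800 frames and the rest 1798 each; 1596 frames reaches minute 0, so 125 × 18 + 0 × 2 = 2250 labels have been skipped so far.
Adding those back, label number 2249346 + 2250 = 2251596 at 30 labels/s is 75053 s + 6 f = 20 h 50 min 53 s frame 6, i.e. 20:50:53;06.

20:50:53;06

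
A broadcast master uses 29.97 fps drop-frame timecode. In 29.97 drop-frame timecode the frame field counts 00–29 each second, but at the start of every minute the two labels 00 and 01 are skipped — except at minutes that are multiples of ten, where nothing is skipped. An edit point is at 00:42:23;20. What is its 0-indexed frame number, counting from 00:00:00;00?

76234

As if non-drop at 30 labels/s: (0 × 3600 + 42 × 60 + 23) × 30 + 20 = 76310.
Minute boundaries passed: 42; those not divisible by 10: 42 − 4 = 38; dropped labels = 2 × 38 = 76.
Actual frame index = 76310 − 76 = 76234.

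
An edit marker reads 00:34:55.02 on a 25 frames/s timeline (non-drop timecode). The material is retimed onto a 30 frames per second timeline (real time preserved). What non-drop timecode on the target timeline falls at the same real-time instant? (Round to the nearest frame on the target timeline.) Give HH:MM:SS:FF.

Source frame index: (0×3600 + 34×60 + 55) × 25 + 2 = 52377.
Real time: 52377 / (25) = 52377/25 s.
Target frame: (52377/25) × (30) = 314262/5 ≈ 62852.400 → 62852.
At 30 labels/s: frame 62852 → 00:34:55:02.

00:34:55:02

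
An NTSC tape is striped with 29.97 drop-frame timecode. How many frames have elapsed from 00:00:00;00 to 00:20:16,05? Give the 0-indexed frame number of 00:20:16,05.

36449

Complete 10-minute blocks: 2, each 17982 frames → 35964.
Remaining 0 whole minutes in the current block: 0 frames.
Within the current minute: 16 × 30 + 5 = 485. Total = 35964 + 0 + 485 = 36449.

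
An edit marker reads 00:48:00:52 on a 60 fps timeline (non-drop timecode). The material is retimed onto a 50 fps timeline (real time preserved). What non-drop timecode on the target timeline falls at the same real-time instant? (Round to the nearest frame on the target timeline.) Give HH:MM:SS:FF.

00:48:00:43

Source frame index: (0×3600 + 48×60 + 0) × 60 + 52 = 172852.
Real time: 172852 / (60) = 43213/15 s.
Target frame: (43213/15) × (50) = 432130/3 ≈ 144043.333 → 144043.
At 50 labels/s: frame 144043 → 00:48:00:43.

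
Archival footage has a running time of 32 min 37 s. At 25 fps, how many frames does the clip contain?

32 min 37 s = 1957 s.
Frames = 1957 × 25 = 48925.

48925 frames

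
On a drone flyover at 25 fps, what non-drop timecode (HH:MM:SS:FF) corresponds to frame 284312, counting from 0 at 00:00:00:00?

284312 ÷ 25 = 11372 full seconds, remainder 12 frames.
11372 s = 3 h 9 min 32 s.
Timecode: 03:09:32:12.

03:09:32:12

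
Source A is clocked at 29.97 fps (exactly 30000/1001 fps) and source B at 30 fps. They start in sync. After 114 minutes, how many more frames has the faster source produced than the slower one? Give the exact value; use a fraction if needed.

205200/1001 frames

114 min = 6840 s.
A emits 30000/1001 × 6840 = 205200000/1001 frames; B emits 30 × 6840 = 205200.
Difference = 205200/1001 frames (≈ 204.9950); B is ahead of A.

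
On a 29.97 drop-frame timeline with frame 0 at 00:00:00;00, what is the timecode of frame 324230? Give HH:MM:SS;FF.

Each 10-minute DF block holds 10 × 60 × 30 − 9 × 2 = 17982 frames. 324230 ÷ 17982 → 18 full blocks, remainder 554.
Within the partial block the first minute is 1800 frames and each further minute 1798, so 0 further minute boundaries passed. Total skipped labels = 18 × 18 + 2 × 0 = 324.
Non-drop label index = 324230 + 324 = 324554; at 30 labels/s that is 03:00:18:14, i.e. DF 03:00:18;14.

03:00:18;14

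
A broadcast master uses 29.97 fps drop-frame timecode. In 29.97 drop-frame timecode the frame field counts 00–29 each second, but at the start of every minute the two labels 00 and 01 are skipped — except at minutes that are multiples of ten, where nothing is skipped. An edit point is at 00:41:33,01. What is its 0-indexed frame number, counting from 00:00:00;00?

74717

As if non-drop at 30 labels/s: (0 × 3600 + 41 × 60 + 33) × 30 + 1 = 74791.
Minute boundaries passed: 41; those not divisible by 10: 41 − 4 = 37; dropped labels = 2 × 37 = 74.
Actual frame index = 74791 − 74 = 74717.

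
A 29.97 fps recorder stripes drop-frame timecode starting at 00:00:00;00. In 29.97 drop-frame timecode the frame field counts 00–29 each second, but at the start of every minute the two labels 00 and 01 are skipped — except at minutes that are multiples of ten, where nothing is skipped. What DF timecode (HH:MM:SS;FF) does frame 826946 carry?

07:39:52;14

Each 10-minute DF block holds 10 × 60 × 30 − 9 × 2 = 17982 frames. 826946 ÷ 17982 → 45 full blocks, remainder 17756.
Within the partial block the first minute is 1800 frames and each further minute 1798, so 9 further minute boundaries passed. Total skipped labels = 18 × 45 + 2 × 9 = 828.
Non-drop label index = 826946 + 828 = 827774; at 30 labels/s that is 07:39:52:14, i.e. DF 07:39:52;14.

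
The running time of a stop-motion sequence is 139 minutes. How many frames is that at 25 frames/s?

208500 frames

139 min = 8340 s.
Frames = 8340 × 25 = 208500.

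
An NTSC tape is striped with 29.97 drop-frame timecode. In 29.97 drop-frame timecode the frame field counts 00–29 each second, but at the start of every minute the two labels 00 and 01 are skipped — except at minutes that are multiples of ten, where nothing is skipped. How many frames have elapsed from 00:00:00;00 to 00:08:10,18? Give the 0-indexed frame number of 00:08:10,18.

14702

As if non-drop at 30 labels/s: (0 × 3600 + 8 × 60 + 10) × 30 + 18 = 14718.
Minute boundaries passed: 8; those not divisible by 10: 8 − 0 = 8; dropped labels = 2 × 8 = 16.
Actual frame index = 14718 − 16 = 14702.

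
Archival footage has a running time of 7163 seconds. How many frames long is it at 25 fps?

Frames = 7163 × 25 = 179075.

179075 frames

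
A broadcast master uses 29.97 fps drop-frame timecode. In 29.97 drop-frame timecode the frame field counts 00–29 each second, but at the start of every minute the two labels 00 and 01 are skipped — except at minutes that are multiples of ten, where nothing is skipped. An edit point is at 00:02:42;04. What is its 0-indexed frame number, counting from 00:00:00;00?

4860

Complete 10-minute blocks: 0, each 17982 frames → 0.
Remaining 2 whole minutes in the current block: 1800 + 1 × 1798 = 3598 frames.
Within the current minute: 42 × 30 + 4 − 2 = 1262 (labels ;00/;01 skipped at this minute). Total = 0 + 3598 + 1262 = 4860.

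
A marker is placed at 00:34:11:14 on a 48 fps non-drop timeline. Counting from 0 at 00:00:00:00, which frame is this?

Total seconds to the label: (0 × 3600 + 34 × 60 + 11) = 2051.
Frame index = 2051 × 48 + 14 = 98462.

98462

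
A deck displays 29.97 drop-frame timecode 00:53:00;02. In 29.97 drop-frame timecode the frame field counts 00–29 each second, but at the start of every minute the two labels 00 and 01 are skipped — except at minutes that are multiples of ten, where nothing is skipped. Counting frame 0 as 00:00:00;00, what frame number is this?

95306

Complete 10-minute blocks: 5, each 17982 frames → 89910.
Remaining 3 whole minutes in the current block: 1800 + 2 × 1798 = 5396 frames.
Within the current minute: 0 × 30 + 2 − 2 = 0 (labels ;00/;01 skipped at this minute). Total = 89910 + 5396 + 0 = 95306.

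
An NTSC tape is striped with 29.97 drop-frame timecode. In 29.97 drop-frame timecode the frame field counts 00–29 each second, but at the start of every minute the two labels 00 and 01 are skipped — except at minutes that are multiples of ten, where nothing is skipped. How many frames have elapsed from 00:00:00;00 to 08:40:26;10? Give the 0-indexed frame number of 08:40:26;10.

935854

As if non-drop at 30 labels/s: (8 × 3600 + 40 × 60 + 26) × 30 + 10 = 936790.
Minute boundaries passed: 520; those not divisible by 10: 520 − 52 = 468; dropped labels = 2 × 468 = 936.
Actual frame index = 936790 − 936 = 935854.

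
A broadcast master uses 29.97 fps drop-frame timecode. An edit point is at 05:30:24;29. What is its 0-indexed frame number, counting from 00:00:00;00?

594155

As if non-drop at 30 labels/s: (5 × 3600 + 30 × 60 + 24) × 30 + 29 = 594749.
Minute boundaries passed: 330; those not divisible by 10: 330 − 33 = 297; dropped labels = 2 × 297 = 594.
Actual frame index = 594749 − 594 = 594155.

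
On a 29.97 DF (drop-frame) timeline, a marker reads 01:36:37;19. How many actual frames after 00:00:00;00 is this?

173755

Complete 10-minute blocks: 9, each 17982 frames → 161838.
Remaining 6 whole minutes in the current block: 1800 + 5 × 1798 = 10790 frames.
Within the current minute: 37 × 30 + 19 − 2 = 1127 (labels ;00/;01 skipped at this minute). Total = 161838 + 10790 + 1127 = 173755.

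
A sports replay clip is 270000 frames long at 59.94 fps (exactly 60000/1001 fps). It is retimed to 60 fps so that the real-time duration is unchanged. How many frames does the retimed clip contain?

270270 frames

Target frames = source frames × (target rate / source rate) = 270000 × (60)/(60000/1001) = 270000 × 1001/1000 = 270270.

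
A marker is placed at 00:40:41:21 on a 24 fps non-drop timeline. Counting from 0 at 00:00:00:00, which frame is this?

Total seconds to the label: (0 × 3600 + 40 × 60 + 41) = 2441.
Frame index = 2441 × 24 + 21 = 58605.

frame 58605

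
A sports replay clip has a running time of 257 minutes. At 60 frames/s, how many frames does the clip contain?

925200 frames

257 min = 15420 s.
Frames = 15420 × 60 = 925200.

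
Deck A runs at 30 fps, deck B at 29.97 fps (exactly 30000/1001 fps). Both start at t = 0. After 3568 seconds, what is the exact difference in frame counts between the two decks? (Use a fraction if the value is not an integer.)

A emits 30 × 3568 = 107040 frames; B emits 30000/1001 × 3568 = 107040000/1001.
Difference = 107040/1001 frames (≈ 106.9331); B is behind A.

107040/1001 frames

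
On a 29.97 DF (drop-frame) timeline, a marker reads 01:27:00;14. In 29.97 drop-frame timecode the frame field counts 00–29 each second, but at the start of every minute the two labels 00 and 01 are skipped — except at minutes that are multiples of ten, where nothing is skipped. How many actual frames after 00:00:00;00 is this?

156456

Complete 10-minute blocks: 8, each 17982 frames → 143856.
Remaining 7 whole minutes in the current block: 1800 + 6 × 1798 = 12588 frames.
Within the current minute: 0 × 30 + 14 − 2 = 12 (labels ;00/;01 skipped at this minute). Total = 143856 + 12588 + 12 = 156456.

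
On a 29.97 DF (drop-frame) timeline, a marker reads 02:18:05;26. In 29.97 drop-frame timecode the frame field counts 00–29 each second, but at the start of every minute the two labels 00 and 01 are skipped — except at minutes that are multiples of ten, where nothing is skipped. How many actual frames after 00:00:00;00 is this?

Complete 10-minute blocks: 13, each 17982 frames → 233766.
Remaining 8 whole minutes in the current block: 1800 + 7 × 1798 = 14386 frames.
Within the current minute: 5 × 30 + 26 − 2 = 174 (labels ;00/;01 skipped at this minute). Total = 233766 + 14386 + 174 = 248326.

248326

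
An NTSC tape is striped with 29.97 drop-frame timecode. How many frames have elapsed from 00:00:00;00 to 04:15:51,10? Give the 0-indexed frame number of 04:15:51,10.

Complete 10-minute blocks: 25, each 17982 frames → 449550.
Remaining 5 whole minutes in the current block: 1800 + 4 × 1798 = 8992 frames.
Within the current minute: 51 × 30 + 10 − 2 = 1538 (labels ;00/;01 skipped at this minute). Total = 449550 + 8992 + 1538 = 460080.

460080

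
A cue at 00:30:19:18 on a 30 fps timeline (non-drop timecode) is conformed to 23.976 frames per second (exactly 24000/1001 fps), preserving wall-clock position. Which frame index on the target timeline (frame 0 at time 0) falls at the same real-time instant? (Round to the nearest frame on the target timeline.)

Source frame index: (0×3600 + 30×60 + 19) × 30 + 18 = 54588.
Real time: 54588 / (30) = 9098/5 s.
Target frame: (9098/5) × (24000/1001) = 43670400/1001 ≈ 43626.773 → 43627.

frame 43627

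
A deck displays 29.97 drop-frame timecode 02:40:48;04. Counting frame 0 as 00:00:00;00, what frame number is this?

As if non-drop at 30 labels/s: (2 × 3600 + 40 × 60 + 48) × 30 + 4 = 289444.
Minute boundaries passed: 160; those not divisible by 10: 160 − 16 = 144; dropped labels = 2 × 144 = 288.
Actual frame index = 289444 − 288 = 289156.

289156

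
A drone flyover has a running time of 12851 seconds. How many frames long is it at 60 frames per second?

Frames = 12851 × 60 = 771060.

771060 frames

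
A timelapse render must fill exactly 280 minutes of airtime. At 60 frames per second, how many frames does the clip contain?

1008000 frames

280 min = 16800 s.
Frames = 16800 × 60 = 1008000.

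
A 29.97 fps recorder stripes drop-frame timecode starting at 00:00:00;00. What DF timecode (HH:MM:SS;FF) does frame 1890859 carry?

Each 10-minute DF block holds 10 × 60 × 30 − 9 × 2 = 17982 frames. 1890859 ÷ 17982 → 105 full blocks, remainder 2749.
Within the partial block the first minute is 1800 frames and each further minute 1798, so 1 further minute boundary passed. Total skipped labels = 18 × 105 + 2 × 1 = 1892.
Non-drop label index = 1890859 + 1892 = 1892751; at 30 labels/s that is 17:31:31:21, i.e. DF 17:31:31;21.

17:31:31;21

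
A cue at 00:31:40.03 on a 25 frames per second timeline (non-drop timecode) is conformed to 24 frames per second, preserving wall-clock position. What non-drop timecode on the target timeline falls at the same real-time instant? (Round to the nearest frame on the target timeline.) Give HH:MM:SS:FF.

00:31:40:03

Source frame index: (0×3600 + 31×60 + 40) × 25 + 3 = 47503.
Real time: 47503 / (25) = 47503/25 s.
Target frame: (47503/25) × (24) = 1140072/25 ≈ 45602.880 → 45603.
At 24 labels/s: frame 45603 → 00:31:40:03.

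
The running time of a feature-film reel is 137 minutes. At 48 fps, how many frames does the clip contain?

394560 frames

137 min = 8220 s.
Frames = 8220 × 48 = 394560.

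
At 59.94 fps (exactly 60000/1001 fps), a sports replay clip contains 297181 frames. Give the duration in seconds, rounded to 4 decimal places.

4957.9697 seconds

Running time = 297181 × 1001/60000 = 297478181/60000 s ≈ 4957.9697 s.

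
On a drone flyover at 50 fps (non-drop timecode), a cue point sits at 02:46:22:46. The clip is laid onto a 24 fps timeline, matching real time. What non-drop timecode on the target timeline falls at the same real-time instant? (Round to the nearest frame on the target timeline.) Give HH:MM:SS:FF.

Source frame index: (2×3600 + 46×60 + 22) × 50 + 46 = 499146.
Real time: 499146 / (50) = 249573/25 s.
Target frame: (249573/25) × (24) = 5989752/25 ≈ 239590.080 → 239590.
At 24 labels/s: frame 239590 → 02:46:22:22.

02:46:22:22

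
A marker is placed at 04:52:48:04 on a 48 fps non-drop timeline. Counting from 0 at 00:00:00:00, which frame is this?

843268

Total seconds to the label: (4 × 3600 + 52 × 60 + 48) = 17568.
Frame index = 17568 × 48 + 4 = 843268.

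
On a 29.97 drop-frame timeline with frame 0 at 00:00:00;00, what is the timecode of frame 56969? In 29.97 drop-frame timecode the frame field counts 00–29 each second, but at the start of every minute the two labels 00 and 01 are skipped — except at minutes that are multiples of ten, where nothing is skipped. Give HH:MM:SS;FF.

Ten DF minutes hold 17982 frames, so frame 56969 lies in block 3 (frames 53946–71927) with 3023 frames into that block.
The block's first minute is 1800 frames and the rest 1798 each; 3023 frames reaches minute 1, so 3 × 18 + 1 × 2 = 56 labels have been skipped so far.
Adding those back, label number 56969 + 56 = 57025 at 30 labels/s is 1900 s + 25 f = 0 h 31 min 40 s frame 25, i.e. 00:31:40;25.

00:31:40;25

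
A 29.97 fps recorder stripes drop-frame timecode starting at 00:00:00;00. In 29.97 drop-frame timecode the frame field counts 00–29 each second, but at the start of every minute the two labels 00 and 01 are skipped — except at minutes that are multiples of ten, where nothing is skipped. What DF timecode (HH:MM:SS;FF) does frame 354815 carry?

03:17:19;01

Ten DF minutes hold 17982 frames, so frame 354815 lies in block 19 (frames 341658–359639) with 13157 frames into that block.
The block's first minute is 1800 frames and the rest 1798 each; 13157 frames reaches minute 7, so 19 × 18 + 7 × 2 = 356 labels have been skipped so far.
Adding those back, label number 354815 + 356 = 355171 at 30 labels/s is 11839 s + 1 f = 3 h 17 min 19 s frame 1, i.e. 03:17:19;01.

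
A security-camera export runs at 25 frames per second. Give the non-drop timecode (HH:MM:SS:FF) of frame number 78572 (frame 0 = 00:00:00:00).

78572 ÷ 25 = 3142 full seconds, remainder 22 frames.
3142 s = 0 h 52 min 22 s.
Timecode: 00:52:22:22.

00:52:22:22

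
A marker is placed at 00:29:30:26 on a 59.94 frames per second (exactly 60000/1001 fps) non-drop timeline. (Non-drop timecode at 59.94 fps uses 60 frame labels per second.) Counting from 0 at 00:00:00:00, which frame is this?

frame 106226

Total seconds to the label: (0 × 3600 + 29 × 60 + 30) = 1770.
Frame index = 1770 × 60 + 26 = 106226.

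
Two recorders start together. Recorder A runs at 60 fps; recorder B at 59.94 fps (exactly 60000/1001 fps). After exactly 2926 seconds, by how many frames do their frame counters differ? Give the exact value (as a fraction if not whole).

A emits 60 × 2926 = 175560 frames; B emits 60000/1001 × 2926 = 2280000/13.
Difference = 2280/13 frames (≈ 175.3846); B is behind A.

2280/13 frames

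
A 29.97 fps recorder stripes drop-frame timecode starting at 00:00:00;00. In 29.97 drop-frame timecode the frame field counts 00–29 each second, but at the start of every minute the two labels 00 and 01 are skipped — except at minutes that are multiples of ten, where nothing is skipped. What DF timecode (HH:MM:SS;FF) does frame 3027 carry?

Each 10-minute DF block holds 10 × 60 × 30 − 9 × 2 = 17982 frames. 3027 ÷ 17982 → 0 full blocks, remainder 3027.
Within the partial block the first minute is 1800 frames and each further minute 1798, so 1 further minute boundary passed. Total skipped labels = 18 × 0 + 2 × 1 = 2.
Non-drop label index = 3027 + 2 = 3029; at 30 labels/s that is 00:01:40:29, i.e. DF 00:01:40;29.

00:01:40;29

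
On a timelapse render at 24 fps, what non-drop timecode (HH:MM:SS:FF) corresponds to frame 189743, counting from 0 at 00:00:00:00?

189743 ÷ 24 = 7905 full seconds, remainder 23 frames.
7905 s = 2 h 11 min 45 s.
Timecode: 02:11:45:23.

02:11:45:23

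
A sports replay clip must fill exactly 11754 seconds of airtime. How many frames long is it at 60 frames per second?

Frames = 11754 × 60 = 705240.

705240 frames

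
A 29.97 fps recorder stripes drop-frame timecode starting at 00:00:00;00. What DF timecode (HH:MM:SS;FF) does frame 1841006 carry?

17:03:48;08

Each 10-minute DF block holds 10 × 60 × 30 − 9 × 2 = 17982 frames. 1841006 ÷ 17982 → 102 full blocks, remainder 6842.
Within the partial block the first minute is 1800 frames and each further minute 1798, so 3 further minute boundaries passed. Total skipped labels = 18 × 102 + 2 × 3 = 1842.
Non-drop label index = 1841006 + 1842 = 1842848; at 30 labels/s that is 17:03:48:08, i.e. DF 17:03:48;08.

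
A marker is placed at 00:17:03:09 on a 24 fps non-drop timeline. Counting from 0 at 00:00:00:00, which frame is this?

Total seconds to the label: (0 × 3600 + 17 × 60 + 3) = 1023.
Frame index = 1023 × 24 + 9 = 24561.

frame 24561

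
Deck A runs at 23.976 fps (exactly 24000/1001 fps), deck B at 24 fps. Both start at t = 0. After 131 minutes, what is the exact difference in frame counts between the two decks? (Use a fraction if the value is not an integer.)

131 min = 7860 s.
A emits 24000/1001 × 7860 = 188640000/1001 frames; B emits 24 × 7860 = 188640.
Difference = 188640/1001 frames (≈ 188.4515); B is ahead of A.

188640/1001 frames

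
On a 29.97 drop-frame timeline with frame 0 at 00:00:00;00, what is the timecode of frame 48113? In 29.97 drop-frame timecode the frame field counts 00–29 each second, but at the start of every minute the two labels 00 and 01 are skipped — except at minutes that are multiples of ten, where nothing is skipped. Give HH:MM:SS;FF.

00:26:45;11

Each 10-minute DF block holds 10 × 60 × 30 − 9 × 2 = 17982 frames. 48113 ÷ 17982 → 2 full blocks, remainder 12149.
Within the partial block the first minute is 1800 frames and each further minute 1798, so 6 further minute boundaries passed. Total skipped labels = 18 × 2 + 2 × 6 = 48.
Non-drop label index = 48113 + 48 = 48161; at 30 labels/s that is 00:26:45:11, i.e. DF 00:26:45;11.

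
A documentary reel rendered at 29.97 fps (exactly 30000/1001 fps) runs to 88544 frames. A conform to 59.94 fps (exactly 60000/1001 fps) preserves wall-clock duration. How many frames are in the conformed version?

Target frames = source frames × (target rate / source rate) = 88544 × (60000/1001)/(30000/1001) = 88544 × 2 = 177088.

177088 frames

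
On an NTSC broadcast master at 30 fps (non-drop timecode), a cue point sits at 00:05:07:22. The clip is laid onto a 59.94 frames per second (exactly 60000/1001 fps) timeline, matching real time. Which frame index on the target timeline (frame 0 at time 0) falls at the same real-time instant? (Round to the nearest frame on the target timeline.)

frame 18446

Source frame index: (0×3600 + 5×60 + 7) × 30 + 22 = 9232.
Real time: 9232 / (30) = 4616/15 s.
Target frame: (4616/15) × (60000/1001) = 18464000/1001 ≈ 18445.554 → 18446.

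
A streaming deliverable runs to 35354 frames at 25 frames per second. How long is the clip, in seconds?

1414.16 seconds

Running time = 35354 / (25) = 1414.16 s.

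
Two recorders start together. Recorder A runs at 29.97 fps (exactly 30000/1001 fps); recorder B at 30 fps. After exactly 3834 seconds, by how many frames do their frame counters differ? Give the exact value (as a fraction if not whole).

A emits 30000/1001 × 3834 = 115020000/1001 frames; B emits 30 × 3834 = 115020.
Difference = 115020/1001 frames (≈ 114.9051); B is ahead of A.

115020/1001 frames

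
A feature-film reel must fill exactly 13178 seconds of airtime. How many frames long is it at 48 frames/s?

632544 frames

Frames = 13178 × 48 = 632544.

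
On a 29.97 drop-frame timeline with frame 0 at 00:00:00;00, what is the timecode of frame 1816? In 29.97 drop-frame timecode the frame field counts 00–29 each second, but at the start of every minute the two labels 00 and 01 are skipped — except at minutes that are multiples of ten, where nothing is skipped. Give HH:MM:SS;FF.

Each 10-minute DF block holds 10 × 60 × 30 − 9 × 2 = 17982 frames. 1816 ÷ 17982 → 0 full blocks, remainder 1816.
Within the partial block the first minute is 1800 frames and each further minute 1798, so 1 further minute boundary passed. Total skipped labels = 18 × 0 + 2 × 1 = 2.
Non-drop label index = 1816 + 2 = 1818; at 30 labels/s that is 00:01:00:18, i.e. DF 00:01:00;18.

00:01:00;18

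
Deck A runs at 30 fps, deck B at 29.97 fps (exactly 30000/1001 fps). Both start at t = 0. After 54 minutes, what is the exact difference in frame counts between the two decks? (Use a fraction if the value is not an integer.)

54 min = 3240 s.
A emits 30 × 3240 = 97200 frames; B emits 30000/1001 × 3240 = 97200000/1001.
Difference = 97200/1001 frames (≈ 97.1029); B is behind A.

97200/1001 frames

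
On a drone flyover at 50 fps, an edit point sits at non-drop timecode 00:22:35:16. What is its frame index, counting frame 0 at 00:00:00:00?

Total seconds to the label: (0 × 3600 + 22 × 60 + 35) = 1355.
Frame index = 1355 × 50 + 16 = 67766.

frame 67766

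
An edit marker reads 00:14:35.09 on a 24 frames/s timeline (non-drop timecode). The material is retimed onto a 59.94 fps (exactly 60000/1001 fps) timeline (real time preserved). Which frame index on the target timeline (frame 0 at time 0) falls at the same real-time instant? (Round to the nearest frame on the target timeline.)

frame 52470

Source frame index: (0×3600 + 14×60 + 35) × 24 + 9 = 21009.
Real time: 21009 / (24) = 7003/8 s.
Target frame: (7003/8) × (60000/1001) = 52522500/1001 ≈ 52470.030 → 52470.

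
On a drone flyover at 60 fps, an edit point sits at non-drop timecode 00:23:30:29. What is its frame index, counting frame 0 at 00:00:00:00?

frame 84629

Total seconds to the label: (0 × 3600 + 23 × 60 + 30) = 1410.
Frame index = 1410 × 60 + 29 = 84629.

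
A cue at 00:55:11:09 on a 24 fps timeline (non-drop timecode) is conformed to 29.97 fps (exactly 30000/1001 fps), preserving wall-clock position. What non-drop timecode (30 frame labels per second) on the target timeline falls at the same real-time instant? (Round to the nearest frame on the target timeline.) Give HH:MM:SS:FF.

00:55:08:02

Source frame index: (0×3600 + 55×60 + 11) × 24 + 9 = 79473.
Real time: 79473 / (24) = 26491/8 s.
Target frame: (26491/8) × (30000/1001) = 99341250/1001 ≈ 99242.008 → 99242.
At 30 labels/s: frame 99242 → 00:55:08:02.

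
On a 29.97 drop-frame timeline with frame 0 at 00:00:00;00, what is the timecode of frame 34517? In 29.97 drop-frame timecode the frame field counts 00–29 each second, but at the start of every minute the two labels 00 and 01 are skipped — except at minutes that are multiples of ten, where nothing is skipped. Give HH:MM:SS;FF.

Each 10-minute DF block holds 10 × 60 × 30 − 9 × 2 = 17982 frames. 34517 ÷ 17982 → 1 full block, remainder 16535.
Within the partial block the first minute is 1800 frames and each further minute 1798, so 9 further minute boundaries passed. Total skipped labels = 18 × 1 + 2 × 9 = 36.
Non-drop label index = 34517 + 36 = 34553; at 30 labels/s that is 00:19:11:23, i.e. DF 00:19:11;23.

00:19:11;23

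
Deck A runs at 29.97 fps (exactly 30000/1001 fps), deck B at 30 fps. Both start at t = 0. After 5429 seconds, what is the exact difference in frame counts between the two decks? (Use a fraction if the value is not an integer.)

162870/1001 frames

A emits 30000/1001 × 5429 = 162870000/1001 frames; B emits 30 × 5429 = 162870.
Difference = 162870/1001 frames (≈ 162.7073); B is ahead of A.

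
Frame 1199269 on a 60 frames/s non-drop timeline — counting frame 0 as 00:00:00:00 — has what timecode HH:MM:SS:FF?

05:33:07:49

1199269 ÷ 60 = 19987 full seconds, remainder 49 frames.
19987 s = 5 h 33 min 7 s.
Timecode: 05:33:07:49.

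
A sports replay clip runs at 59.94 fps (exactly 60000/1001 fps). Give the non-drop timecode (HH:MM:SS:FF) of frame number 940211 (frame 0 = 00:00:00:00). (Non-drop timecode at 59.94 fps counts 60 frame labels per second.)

940211 ÷ 60 = 15670 full seconds, remainder 11 frames.
15670 s = 4 h 21 min 10 s.
Timecode: 04:21:10:11.

04:21:10:11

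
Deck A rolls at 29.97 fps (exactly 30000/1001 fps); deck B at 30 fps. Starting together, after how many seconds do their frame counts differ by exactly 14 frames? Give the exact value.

The gap grows by |30 − 30000/1001| = 30/1001 frames per second.
Time for a 14-frame gap: 14 ÷ (30/1001) = 7007/15 s.

7007/15 seconds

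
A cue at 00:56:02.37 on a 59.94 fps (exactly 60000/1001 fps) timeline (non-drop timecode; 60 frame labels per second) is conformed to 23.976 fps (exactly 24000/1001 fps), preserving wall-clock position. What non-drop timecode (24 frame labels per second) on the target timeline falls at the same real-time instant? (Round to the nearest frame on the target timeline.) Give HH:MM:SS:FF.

00:56:02:15

Source frame index: (0×3600 + 56×60 + 2) × 60 + 37 = 201757.
Real time: 201757 / (60000/1001) = 201958757/60000 s.
Target frame: (201958757/60000) × (24000/1001) = 403514/5 ≈ 80702.800 → 80703.
At 24 labels/s: frame 80703 → 00:56:02:15.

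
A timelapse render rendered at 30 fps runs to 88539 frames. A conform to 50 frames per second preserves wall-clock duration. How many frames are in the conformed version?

Target frames = source frames × (target rate / source rate) = 88539 × (50)/(30) = 88539 × 5/3 = 147565.

147565 frames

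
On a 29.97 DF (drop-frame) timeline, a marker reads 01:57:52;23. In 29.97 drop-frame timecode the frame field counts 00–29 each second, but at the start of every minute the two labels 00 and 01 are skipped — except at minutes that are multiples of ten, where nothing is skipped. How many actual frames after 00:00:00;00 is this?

Complete 10-minute blocks: 11, each 17982 frames → 197802.
Remaining 7 whole minutes in the current block: 1800 + 6 × 1798 = 12588 frames.
Within the current minute: 52 × 30 + 23 − 2 = 1581 (labels ;00/;01 skipped at this minute). Total = 197802 + 12588 + 1581 = 211971.

211971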